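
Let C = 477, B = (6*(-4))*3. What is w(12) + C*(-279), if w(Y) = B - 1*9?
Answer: -133164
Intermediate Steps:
B = -72 (B = -24*3 = -72)
w(Y) = -81 (w(Y) = -72 - 1*9 = -72 - 9 = -81)
w(12) + C*(-279) = -81 + 477*(-279) = -81 - 133083 = -133164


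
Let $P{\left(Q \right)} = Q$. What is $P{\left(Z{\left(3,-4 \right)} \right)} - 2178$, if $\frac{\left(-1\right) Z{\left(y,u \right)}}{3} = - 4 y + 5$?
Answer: $-2157$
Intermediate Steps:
$Z{\left(y,u \right)} = -15 + 12 y$ ($Z{\left(y,u \right)} = - 3 \left(- 4 y + 5\right) = - 3 \left(5 - 4 y\right) = -15 + 12 y$)
$P{\left(Z{\left(3,-4 \right)} \right)} - 2178 = \left(-15 + 12 \cdot 3\right) - 2178 = \left(-15 + 36\right) - 2178 = 21 - 2178 = -2157$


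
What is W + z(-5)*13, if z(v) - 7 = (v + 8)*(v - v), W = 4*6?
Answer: 115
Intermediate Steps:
W = 24
z(v) = 7 (z(v) = 7 + (v + 8)*(v - v) = 7 + (8 + v)*0 = 7 + 0 = 7)
W + z(-5)*13 = 24 + 7*13 = 24 + 91 = 115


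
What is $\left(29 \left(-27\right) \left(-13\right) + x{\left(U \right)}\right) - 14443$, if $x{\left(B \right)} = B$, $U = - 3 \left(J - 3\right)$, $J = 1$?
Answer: $-4258$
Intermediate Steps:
$U = 6$ ($U = - 3 \left(1 - 3\right) = \left(-3\right) \left(-2\right) = 6$)
$\left(29 \left(-27\right) \left(-13\right) + x{\left(U \right)}\right) - 14443 = \left(29 \left(-27\right) \left(-13\right) + 6\right) - 14443 = \left(\left(-783\right) \left(-13\right) + 6\right) - 14443 = \left(10179 + 6\right) - 14443 = 10185 - 14443 = -4258$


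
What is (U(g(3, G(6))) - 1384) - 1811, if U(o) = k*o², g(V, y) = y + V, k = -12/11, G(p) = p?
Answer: -36117/11 ≈ -3283.4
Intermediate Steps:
k = -12/11 (k = -12*1/11 = -12/11 ≈ -1.0909)
g(V, y) = V + y
U(o) = -12*o²/11
(U(g(3, G(6))) - 1384) - 1811 = (-12*(3 + 6)²/11 - 1384) - 1811 = (-12/11*9² - 1384) - 1811 = (-12/11*81 - 1384) - 1811 = (-972/11 - 1384) - 1811 = -16196/11 - 1811 = -36117/11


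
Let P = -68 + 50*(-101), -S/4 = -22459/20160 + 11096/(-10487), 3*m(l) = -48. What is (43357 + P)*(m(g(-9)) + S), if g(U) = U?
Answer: -14777415166093/52854480 ≈ -2.7959e+5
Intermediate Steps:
m(l) = -16 (m(l) = (1/3)*(-48) = -16)
S = 459222893/52854480 (S = -4*(-22459/20160 + 11096/(-10487)) = -4*(-22459*1/20160 + 11096*(-1/10487)) = -4*(-22459/20160 - 11096/10487) = -4*(-459222893/211417920) = 459222893/52854480 ≈ 8.6884)
P = -5118 (P = -68 - 5050 = -5118)
(43357 + P)*(m(g(-9)) + S) = (43357 - 5118)*(-16 + 459222893/52854480) = 38239*(-386448787/52854480) = -14777415166093/52854480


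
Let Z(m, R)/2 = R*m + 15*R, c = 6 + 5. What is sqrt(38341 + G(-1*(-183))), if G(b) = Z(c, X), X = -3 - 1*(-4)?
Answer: sqrt(38393) ≈ 195.94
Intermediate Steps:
X = 1 (X = -3 + 4 = 1)
c = 11
Z(m, R) = 30*R + 2*R*m (Z(m, R) = 2*(R*m + 15*R) = 2*(15*R + R*m) = 30*R + 2*R*m)
G(b) = 52 (G(b) = 2*1*(15 + 11) = 2*1*26 = 52)
sqrt(38341 + G(-1*(-183))) = sqrt(38341 + 52) = sqrt(38393)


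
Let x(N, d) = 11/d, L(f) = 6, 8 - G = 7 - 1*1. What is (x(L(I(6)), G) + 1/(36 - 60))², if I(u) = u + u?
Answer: 17161/576 ≈ 29.793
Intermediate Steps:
G = 2 (G = 8 - (7 - 1*1) = 8 - (7 - 1) = 8 - 1*6 = 8 - 6 = 2)
I(u) = 2*u
(x(L(I(6)), G) + 1/(36 - 60))² = (11/2 + 1/(36 - 60))² = (11*(½) + 1/(-24))² = (11/2 - 1/24)² = (131/24)² = 17161/576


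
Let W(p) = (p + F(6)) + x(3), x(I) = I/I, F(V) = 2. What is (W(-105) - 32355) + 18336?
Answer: -14121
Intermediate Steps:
x(I) = 1
W(p) = 3 + p (W(p) = (p + 2) + 1 = (2 + p) + 1 = 3 + p)
(W(-105) - 32355) + 18336 = ((3 - 105) - 32355) + 18336 = (-102 - 32355) + 18336 = -32457 + 18336 = -14121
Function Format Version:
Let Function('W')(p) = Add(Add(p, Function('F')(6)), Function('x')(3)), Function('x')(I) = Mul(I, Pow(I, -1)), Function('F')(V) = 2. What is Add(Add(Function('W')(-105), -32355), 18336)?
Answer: -14121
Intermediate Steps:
Function('x')(I) = 1
Function('W')(p) = Add(3, p) (Function('W')(p) = Add(Add(p, 2), 1) = Add(Add(2, p), 1) = Add(3, p))
Add(Add(Function('W')(-105), -32355), 18336) = Add(Add(Add(3, -105), -32355), 18336) = Add(Add(-102, -32355), 18336) = Add(-32457, 18336) = -14121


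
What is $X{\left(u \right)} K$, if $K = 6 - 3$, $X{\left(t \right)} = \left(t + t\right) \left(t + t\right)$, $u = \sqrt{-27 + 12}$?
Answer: $-180$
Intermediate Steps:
$u = i \sqrt{15}$ ($u = \sqrt{-15} = i \sqrt{15} \approx 3.873 i$)
$X{\left(t \right)} = 4 t^{2}$ ($X{\left(t \right)} = 2 t 2 t = 4 t^{2}$)
$K = 3$ ($K = 6 - 3 = 3$)
$X{\left(u \right)} K = 4 \left(i \sqrt{15}\right)^{2} \cdot 3 = 4 \left(-15\right) 3 = \left(-60\right) 3 = -180$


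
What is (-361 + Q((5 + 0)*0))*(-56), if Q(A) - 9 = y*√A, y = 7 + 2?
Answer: 19712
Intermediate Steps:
y = 9
Q(A) = 9 + 9*√A
(-361 + Q((5 + 0)*0))*(-56) = (-361 + (9 + 9*√((5 + 0)*0)))*(-56) = (-361 + (9 + 9*√(5*0)))*(-56) = (-361 + (9 + 9*√0))*(-56) = (-361 + (9 + 9*0))*(-56) = (-361 + (9 + 0))*(-56) = (-361 + 9)*(-56) = -352*(-56) = 19712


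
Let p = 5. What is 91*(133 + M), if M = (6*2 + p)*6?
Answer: 21385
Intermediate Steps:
M = 102 (M = (6*2 + 5)*6 = (12 + 5)*6 = 17*6 = 102)
91*(133 + M) = 91*(133 + 102) = 91*235 = 21385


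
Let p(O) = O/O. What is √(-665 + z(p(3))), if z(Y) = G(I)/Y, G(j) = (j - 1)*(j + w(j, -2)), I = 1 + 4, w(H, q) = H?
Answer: 25*I ≈ 25.0*I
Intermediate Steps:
p(O) = 1
I = 5
G(j) = 2*j*(-1 + j) (G(j) = (j - 1)*(j + j) = (-1 + j)*(2*j) = 2*j*(-1 + j))
z(Y) = 40/Y (z(Y) = (2*5*(-1 + 5))/Y = (2*5*4)/Y = 40/Y)
√(-665 + z(p(3))) = √(-665 + 40/1) = √(-665 + 40*1) = √(-665 + 40) = √(-625) = 25*I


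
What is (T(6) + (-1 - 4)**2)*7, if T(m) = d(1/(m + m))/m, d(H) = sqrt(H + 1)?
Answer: 175 + 7*sqrt(39)/36 ≈ 176.21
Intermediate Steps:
d(H) = sqrt(1 + H)
T(m) = sqrt(1 + 1/(2*m))/m (T(m) = sqrt(1 + 1/(m + m))/m = sqrt(1 + 1/(2*m))/m)
(T(6) + (-1 - 4)**2)*7 = ((1/2)*sqrt(4 + 2/6)/6 + (-1 - 4)**2)*7 = ((1/2)*(1/6)*sqrt(4 + 2*(1/6)) + (-5)**2)*7 = ((1/2)*(1/6)*sqrt(4 + 1/3) + 25)*7 = ((1/2)*(1/6)*sqrt(13/3) + 25)*7 = ((1/2)*(1/6)*(sqrt(39)/3) + 25)*7 = (sqrt(39)/36 + 25)*7 = (25 + sqrt(39)/36)*7 = 175 + 7*sqrt(39)/36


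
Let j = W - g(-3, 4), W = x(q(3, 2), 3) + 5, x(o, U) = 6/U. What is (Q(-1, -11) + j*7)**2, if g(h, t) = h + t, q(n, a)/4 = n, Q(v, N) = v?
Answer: 1681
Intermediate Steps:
q(n, a) = 4*n
W = 7 (W = 6/3 + 5 = 6*(1/3) + 5 = 2 + 5 = 7)
j = 6 (j = 7 - (-3 + 4) = 7 - 1*1 = 7 - 1 = 6)
(Q(-1, -11) + j*7)**2 = (-1 + 6*7)**2 = (-1 + 42)**2 = 41**2 = 1681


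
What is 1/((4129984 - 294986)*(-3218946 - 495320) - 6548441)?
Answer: -1/14244209229909 ≈ -7.0204e-14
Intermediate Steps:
1/((4129984 - 294986)*(-3218946 - 495320) - 6548441) = 1/(3834998*(-3714266) - 6548441) = 1/(-14244202681468 - 6548441) = 1/(-14244209229909) = -1/14244209229909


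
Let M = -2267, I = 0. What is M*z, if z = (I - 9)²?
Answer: -183627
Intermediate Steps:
z = 81 (z = (0 - 9)² = (-9)² = 81)
M*z = -2267*81 = -183627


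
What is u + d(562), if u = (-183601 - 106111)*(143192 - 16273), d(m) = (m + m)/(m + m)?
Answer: -36769957327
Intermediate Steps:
d(m) = 1 (d(m) = (2*m)/((2*m)) = (2*m)*(1/(2*m)) = 1)
u = -36769957328 (u = -289712*126919 = -36769957328)
u + d(562) = -36769957328 + 1 = -36769957327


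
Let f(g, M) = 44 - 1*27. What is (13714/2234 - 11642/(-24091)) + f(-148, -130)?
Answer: 635660100/26909647 ≈ 23.622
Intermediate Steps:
f(g, M) = 17 (f(g, M) = 44 - 27 = 17)
(13714/2234 - 11642/(-24091)) + f(-148, -130) = (13714/2234 - 11642/(-24091)) + 17 = (13714*(1/2234) - 11642*(-1/24091)) + 17 = (6857/1117 + 11642/24091) + 17 = 178196101/26909647 + 17 = 635660100/26909647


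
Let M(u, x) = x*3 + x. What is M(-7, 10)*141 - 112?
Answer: 5528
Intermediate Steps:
M(u, x) = 4*x (M(u, x) = 3*x + x = 4*x)
M(-7, 10)*141 - 112 = (4*10)*141 - 112 = 40*141 - 112 = 5640 - 112 = 5528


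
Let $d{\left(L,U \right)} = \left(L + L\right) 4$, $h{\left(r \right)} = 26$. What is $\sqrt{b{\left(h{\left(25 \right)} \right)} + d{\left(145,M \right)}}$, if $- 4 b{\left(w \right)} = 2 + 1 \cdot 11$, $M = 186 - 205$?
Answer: $\frac{\sqrt{4627}}{2} \approx 34.011$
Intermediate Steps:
$M = -19$ ($M = 186 - 205 = -19$)
$d{\left(L,U \right)} = 8 L$ ($d{\left(L,U \right)} = 2 L 4 = 8 L$)
$b{\left(w \right)} = - \frac{13}{4}$ ($b{\left(w \right)} = - \frac{2 + 1 \cdot 11}{4} = - \frac{2 + 11}{4} = \left(- \frac{1}{4}\right) 13 = - \frac{13}{4}$)
$\sqrt{b{\left(h{\left(25 \right)} \right)} + d{\left(145,M \right)}} = \sqrt{- \frac{13}{4} + 8 \cdot 145} = \sqrt{- \frac{13}{4} + 1160} = \sqrt{\frac{4627}{4}} = \frac{\sqrt{4627}}{2}$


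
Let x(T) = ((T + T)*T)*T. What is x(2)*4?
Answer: 64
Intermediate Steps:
x(T) = 2*T³ (x(T) = ((2*T)*T)*T = (2*T²)*T = 2*T³)
x(2)*4 = (2*2³)*4 = (2*8)*4 = 16*4 = 64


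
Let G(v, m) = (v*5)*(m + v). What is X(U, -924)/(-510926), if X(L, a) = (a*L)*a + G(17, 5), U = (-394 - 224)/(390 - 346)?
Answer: 5994901/255463 ≈ 23.467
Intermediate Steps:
G(v, m) = 5*v*(m + v) (G(v, m) = (5*v)*(m + v) = 5*v*(m + v))
U = -309/22 (U = -618/44 = -618*1/44 = -309/22 ≈ -14.045)
X(L, a) = 1870 + L*a² (X(L, a) = (a*L)*a + 5*17*(5 + 17) = (L*a)*a + 5*17*22 = L*a² + 1870 = 1870 + L*a²)
X(U, -924)/(-510926) = (1870 - 309/22*(-924)²)/(-510926) = (1870 - 309/22*853776)*(-1/510926) = (1870 - 11991672)*(-1/510926) = -11989802*(-1/510926) = 5994901/255463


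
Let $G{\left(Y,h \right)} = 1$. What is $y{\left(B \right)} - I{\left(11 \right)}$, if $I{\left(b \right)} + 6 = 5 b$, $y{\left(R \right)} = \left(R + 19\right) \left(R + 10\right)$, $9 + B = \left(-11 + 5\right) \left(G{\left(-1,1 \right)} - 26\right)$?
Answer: $24111$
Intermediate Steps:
$B = 141$ ($B = -9 + \left(-11 + 5\right) \left(1 - 26\right) = -9 - -150 = -9 + 150 = 141$)
$y{\left(R \right)} = \left(10 + R\right) \left(19 + R\right)$ ($y{\left(R \right)} = \left(19 + R\right) \left(10 + R\right) = \left(10 + R\right) \left(19 + R\right)$)
$I{\left(b \right)} = -6 + 5 b$
$y{\left(B \right)} - I{\left(11 \right)} = \left(190 + 141^{2} + 29 \cdot 141\right) - \left(-6 + 5 \cdot 11\right) = \left(190 + 19881 + 4089\right) - \left(-6 + 55\right) = 24160 - 49 = 24111$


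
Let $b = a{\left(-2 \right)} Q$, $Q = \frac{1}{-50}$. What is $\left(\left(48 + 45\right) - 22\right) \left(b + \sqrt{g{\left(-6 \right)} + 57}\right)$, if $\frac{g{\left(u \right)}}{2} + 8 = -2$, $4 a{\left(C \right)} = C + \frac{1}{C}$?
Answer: $\frac{71}{80} + 71 \sqrt{37} \approx 432.76$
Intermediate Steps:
$a{\left(C \right)} = \frac{C}{4} + \frac{1}{4 C}$ ($a{\left(C \right)} = \frac{C + \frac{1}{C}}{4} = \frac{C}{4} + \frac{1}{4 C}$)
$Q = - \frac{1}{50} \approx -0.02$
$g{\left(u \right)} = -20$ ($g{\left(u \right)} = -16 + 2 \left(-2\right) = -16 - 4 = -20$)
$b = \frac{1}{80}$ ($b = \frac{1 + \left(-2\right)^{2}}{4 \left(-2\right)} \left(- \frac{1}{50}\right) = \frac{1}{4} \left(- \frac{1}{2}\right) \left(1 + 4\right) \left(- \frac{1}{50}\right) = \frac{1}{4} \left(- \frac{1}{2}\right) 5 \left(- \frac{1}{50}\right) = \left(- \frac{5}{8}\right) \left(- \frac{1}{50}\right) = \frac{1}{80} \approx 0.0125$)
$\left(\left(48 + 45\right) - 22\right) \left(b + \sqrt{g{\left(-6 \right)} + 57}\right) = \left(\left(48 + 45\right) - 22\right) \left(\frac{1}{80} + \sqrt{-20 + 57}\right) = \left(93 - 22\right) \left(\frac{1}{80} + \sqrt{37}\right) = 71 \left(\frac{1}{80} + \sqrt{37}\right) = \frac{71}{80} + 71 \sqrt{37}$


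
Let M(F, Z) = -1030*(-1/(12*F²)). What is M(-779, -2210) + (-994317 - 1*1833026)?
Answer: -10294485920263/3641046 ≈ -2.8273e+6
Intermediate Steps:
M(F, Z) = 515/(6*F²) (M(F, Z) = -1030*(-1/(12*F²)) = -(-515)/(6*F²) = 515/(6*F²))
M(-779, -2210) + (-994317 - 1*1833026) = (515/6)/(-779)² + (-994317 - 1*1833026) = (515/6)*(1/606841) + (-994317 - 1833026) = 515/3641046 - 2827343 = -10294485920263/3641046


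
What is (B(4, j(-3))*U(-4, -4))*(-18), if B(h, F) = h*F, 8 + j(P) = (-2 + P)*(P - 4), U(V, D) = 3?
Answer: -5832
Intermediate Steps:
j(P) = -8 + (-4 + P)*(-2 + P) (j(P) = -8 + (-2 + P)*(P - 4) = -8 + (-2 + P)*(-4 + P) = -8 + (-4 + P)*(-2 + P))
B(h, F) = F*h
(B(4, j(-3))*U(-4, -4))*(-18) = ((-3*(-6 - 3)*4)*3)*(-18) = ((-3*(-9)*4)*3)*(-18) = ((27*4)*3)*(-18) = (108*3)*(-18) = 324*(-18) = -5832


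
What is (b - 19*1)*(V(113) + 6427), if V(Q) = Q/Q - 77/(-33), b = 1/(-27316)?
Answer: -10012125455/81948 ≈ -1.2218e+5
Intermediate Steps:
b = -1/27316 ≈ -3.6609e-5
V(Q) = 10/3 (V(Q) = 1 - 77*(-1/33) = 1 + 7/3 = 10/3)
(b - 19*1)*(V(113) + 6427) = (-1/27316 - 19*1)*(10/3 + 6427) = (-1/27316 - 19)*(19291/3) = -519005/27316*19291/3 = -10012125455/81948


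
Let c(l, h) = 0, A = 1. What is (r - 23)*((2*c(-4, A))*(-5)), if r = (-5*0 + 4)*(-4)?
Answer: 0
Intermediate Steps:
r = -16 (r = (0 + 4)*(-4) = 4*(-4) = -16)
(r - 23)*((2*c(-4, A))*(-5)) = (-16 - 23)*((2*0)*(-5)) = -0*(-5) = -39*0 = 0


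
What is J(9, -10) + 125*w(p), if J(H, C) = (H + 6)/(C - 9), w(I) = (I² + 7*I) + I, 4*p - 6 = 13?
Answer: 2301135/304 ≈ 7569.5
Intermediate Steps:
p = 19/4 (p = 3/2 + (¼)*13 = 3/2 + 13/4 = 19/4 ≈ 4.7500)
w(I) = I² + 8*I
J(H, C) = (6 + H)/(-9 + C)
J(9, -10) + 125*w(p) = (6 + 9)/(-9 - 10) + 125*(19*(8 + 19/4)/4) = 15/(-19) + 125*((19/4)*(51/4)) = -1/19*15 + 125*(969/16) = -15/19 + 121125/16 = 2301135/304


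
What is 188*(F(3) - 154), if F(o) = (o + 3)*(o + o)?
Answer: -22184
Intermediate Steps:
F(o) = 2*o*(3 + o) (F(o) = (3 + o)*(2*o) = 2*o*(3 + o))
188*(F(3) - 154) = 188*(2*3*(3 + 3) - 154) = 188*(2*3*6 - 154) = 188*(36 - 154) = 188*(-118) = -22184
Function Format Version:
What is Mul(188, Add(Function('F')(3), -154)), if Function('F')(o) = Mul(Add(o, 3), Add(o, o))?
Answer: -22184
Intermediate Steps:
Function('F')(o) = Mul(2, o, Add(3, o)) (Function('F')(o) = Mul(Add(3, o), Mul(2, o)) = Mul(2, o, Add(3, o)))
Mul(188, Add(Function('F')(3), -154)) = Mul(188, Add(Mul(2, 3, Add(3, 3)), -154)) = Mul(188, Add(Mul(2, 3, 6), -154)) = Mul(188, Add(36, -154)) = Mul(188, -118) = -22184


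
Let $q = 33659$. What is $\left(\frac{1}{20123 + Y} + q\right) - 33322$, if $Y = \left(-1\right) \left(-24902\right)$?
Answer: $\frac{15173426}{45025} \approx 337.0$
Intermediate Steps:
$Y = 24902$
$\left(\frac{1}{20123 + Y} + q\right) - 33322 = \left(\frac{1}{20123 + 24902} + 33659\right) - 33322 = \left(\frac{1}{45025} + 33659\right) - 33322 = \frac{1515496476}{45025} - 33322 = \frac{15173426}{45025}$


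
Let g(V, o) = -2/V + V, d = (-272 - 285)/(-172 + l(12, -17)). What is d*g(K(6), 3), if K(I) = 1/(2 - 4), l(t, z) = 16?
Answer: 3899/312 ≈ 12.497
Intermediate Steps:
d = 557/156 (d = (-272 - 285)/(-172 + 16) = -557/(-156) = -557*(-1/156) = 557/156 ≈ 3.5705)
K(I) = -1/2 (K(I) = 1/(-2) = -1/2)
g(V, o) = V - 2/V
d*g(K(6), 3) = 557*(-1/2 - 2/(-1/2))/156 = 557*(-1/2 - 2*(-2))/156 = 557*(-1/2 + 4)/156 = (557/156)*(7/2) = 3899/312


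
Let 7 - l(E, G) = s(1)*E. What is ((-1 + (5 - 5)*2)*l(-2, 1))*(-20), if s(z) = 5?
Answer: 340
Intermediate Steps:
l(E, G) = 7 - 5*E
((-1 + (5 - 5)*2)*l(-2, 1))*(-20) = ((-1 + (5 - 5)*2)*(7 - 5*(-2)))*(-20) = ((-1 + 0*2)*(7 + 10))*(-20) = ((-1 + 0)*17)*(-20) = -1*17*(-20) = -17*(-20) = 340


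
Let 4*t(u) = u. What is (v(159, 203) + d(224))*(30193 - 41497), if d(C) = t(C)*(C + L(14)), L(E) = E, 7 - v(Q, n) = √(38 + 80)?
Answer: -150738840 + 11304*√118 ≈ -1.5062e+8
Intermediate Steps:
v(Q, n) = 7 - √118 (v(Q, n) = 7 - √(38 + 80) = 7 - √118)
t(u) = u/4
d(C) = C*(14 + C)/4 (d(C) = (C/4)*(C + 14) = (C/4)*(14 + C) = C*(14 + C)/4)
(v(159, 203) + d(224))*(30193 - 41497) = ((7 - √118) + (¼)*224*(14 + 224))*(30193 - 41497) = ((7 - √118) + (¼)*224*238)*(-11304) = ((7 - √118) + 13328)*(-11304) = (13335 - √118)*(-11304) = -150738840 + 11304*√118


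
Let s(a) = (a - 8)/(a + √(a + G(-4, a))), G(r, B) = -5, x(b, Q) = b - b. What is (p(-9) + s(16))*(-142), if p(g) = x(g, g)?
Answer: -18176/245 + 1136*√11/245 ≈ -58.809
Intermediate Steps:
x(b, Q) = 0
p(g) = 0
s(a) = (-8 + a)/(a + √(-5 + a)) (s(a) = (a - 8)/(a + √(a - 5)) = (-8 + a)/(a + √(-5 + a)))
(p(-9) + s(16))*(-142) = (0 + (-8 + 16)/(16 + √(-5 + 16)))*(-142) = (0 + 8/(16 + √11))*(-142) = (8/(16 + √11))*(-142) = -1136/(16 + √11)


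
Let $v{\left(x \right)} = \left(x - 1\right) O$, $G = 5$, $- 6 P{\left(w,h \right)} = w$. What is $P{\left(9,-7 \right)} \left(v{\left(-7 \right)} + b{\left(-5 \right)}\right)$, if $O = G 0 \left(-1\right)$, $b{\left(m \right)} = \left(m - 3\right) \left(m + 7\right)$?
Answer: $24$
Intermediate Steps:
$P{\left(w,h \right)} = - \frac{w}{6}$
$b{\left(m \right)} = \left(-3 + m\right) \left(7 + m\right)$
$O = 0$ ($O = 5 \cdot 0 \left(-1\right) = 5 \cdot 0 = 0$)
$v{\left(x \right)} = 0$ ($v{\left(x \right)} = \left(x - 1\right) 0 = \left(-1 + x\right) 0 = 0$)
$P{\left(9,-7 \right)} \left(v{\left(-7 \right)} + b{\left(-5 \right)}\right) = \left(- \frac{1}{6}\right) 9 \left(0 + \left(-21 + \left(-5\right)^{2} + 4 \left(-5\right)\right)\right) = - \frac{3 \left(0 - 16\right)}{2} = \left(- \frac{3}{2}\right) \left(-16\right) = 24$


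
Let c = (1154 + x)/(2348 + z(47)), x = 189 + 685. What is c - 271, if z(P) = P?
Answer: -647017/2395 ≈ -270.15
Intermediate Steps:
x = 874
c = 2028/2395 (c = (1154 + 874)/(2348 + 47) = 2028/2395 ≈ 0.84676)
c - 271 = 2028/2395 - 271 = -647017/2395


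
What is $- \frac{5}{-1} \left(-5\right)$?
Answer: $-25$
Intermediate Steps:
$- \frac{5}{-1} \left(-5\right) = - 5 \left(-1\right) \left(-5\right) = \left(-1\right) \left(-5\right) \left(-5\right) = 5 \left(-5\right) = -25$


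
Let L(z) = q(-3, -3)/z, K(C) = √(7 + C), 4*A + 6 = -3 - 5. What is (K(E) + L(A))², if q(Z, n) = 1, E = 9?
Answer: 676/49 ≈ 13.796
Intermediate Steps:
A = -7/2 (A = -3/2 + (-3 - 5)/4 = -3/2 + (¼)*(-8) = -3/2 - 2 = -7/2 ≈ -3.5000)
L(z) = 1/z
(K(E) + L(A))² = (√(7 + 9) + 1/(-7/2))² = (√16 - 2/7)² = (4 - 2/7)² = (26/7)² = 676/49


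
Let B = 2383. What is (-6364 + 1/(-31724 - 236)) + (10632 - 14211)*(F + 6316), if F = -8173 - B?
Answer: 484788328159/31960 ≈ 1.5169e+7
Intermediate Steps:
F = -10556 (F = -8173 - 1*2383 = -8173 - 2383 = -10556)
(-6364 + 1/(-31724 - 236)) + (10632 - 14211)*(F + 6316) = (-6364 + 1/(-31724 - 236)) + (10632 - 14211)*(-10556 + 6316) = (-6364 + 1/(-31960)) - 3579*(-4240) = (-6364 - 1/31960) + 15174960 = -203393441/31960 + 15174960 = 484788328159/31960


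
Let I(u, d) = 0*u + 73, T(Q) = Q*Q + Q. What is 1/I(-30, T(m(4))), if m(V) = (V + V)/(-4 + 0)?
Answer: 1/73 ≈ 0.013699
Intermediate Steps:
m(V) = -V/2 (m(V) = (2*V)/(-4) = (2*V)*(-1/4) = -V/2)
T(Q) = Q + Q**2 (T(Q) = Q**2 + Q = Q + Q**2)
I(u, d) = 73 (I(u, d) = 0 + 73 = 73)
1/I(-30, T(m(4))) = 1/73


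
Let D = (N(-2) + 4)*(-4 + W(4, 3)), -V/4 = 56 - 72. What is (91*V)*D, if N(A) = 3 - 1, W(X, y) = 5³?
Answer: 4228224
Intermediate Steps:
W(X, y) = 125
N(A) = 2
V = 64 (V = -4*(56 - 72) = -4*(-16) = 64)
D = 726 (D = (2 + 4)*(-4 + 125) = 6*121 = 726)
(91*V)*D = (91*64)*726 = 5824*726 = 4228224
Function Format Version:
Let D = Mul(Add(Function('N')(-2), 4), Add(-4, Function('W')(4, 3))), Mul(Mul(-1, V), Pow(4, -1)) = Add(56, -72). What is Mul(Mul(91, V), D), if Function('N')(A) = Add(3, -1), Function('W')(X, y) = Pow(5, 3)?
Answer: 4228224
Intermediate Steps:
Function('W')(X, y) = 125
Function('N')(A) = 2
V = 64 (V = Mul(-4, Add(56, -72)) = Mul(-4, -16) = 64)
D = 726 (D = Mul(Add(2, 4), Add(-4, 125)) = Mul(6, 121) = 726)
Mul(Mul(91, V), D) = Mul(Mul(91, 64), 726) = Mul(5824, 726) = 4228224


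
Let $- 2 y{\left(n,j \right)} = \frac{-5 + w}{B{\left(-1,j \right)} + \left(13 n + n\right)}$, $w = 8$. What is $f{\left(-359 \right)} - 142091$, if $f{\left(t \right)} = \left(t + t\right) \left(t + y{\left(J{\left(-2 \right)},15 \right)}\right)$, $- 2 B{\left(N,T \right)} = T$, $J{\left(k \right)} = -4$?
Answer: $\frac{14688063}{127} \approx 1.1565 \cdot 10^{5}$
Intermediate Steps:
$B{\left(N,T \right)} = - \frac{T}{2}$
$y{\left(n,j \right)} = - \frac{3}{2 \left(14 n - \frac{j}{2}\right)}$ ($y{\left(n,j \right)} = - \frac{\left(-5 + 8\right) \frac{1}{- \frac{j}{2} + \left(13 n + n\right)}}{2} = - \frac{3 \frac{1}{- \frac{j}{2} + 14 n}}{2} = - \frac{3 \frac{1}{14 n - \frac{j}{2}}}{2} = - \frac{3}{2 \left(14 n - \frac{j}{2}\right)}$)
$f{\left(t \right)} = 2 t \left(\frac{3}{127} + t\right)$ ($f{\left(t \right)} = \left(t + t\right) \left(t + \frac{3}{15 - -112}\right) = 2 t \left(t + \frac{3}{15 + 112}\right) = 2 t \left(t + \frac{3}{127}\right) = 2 t \left(\frac{3}{127} + t\right)$)
$f{\left(-359 \right)} - 142091 = \frac{2}{127} \left(-359\right) \left(3 + 127 \left(-359\right)\right) - 142091 = \frac{2}{127} \left(-359\right) \left(3 - 45593\right) - 142091 = \frac{2}{127} \left(-359\right) \left(-45590\right) - 142091 = \frac{32733620}{127} - 142091 = \frac{14688063}{127}$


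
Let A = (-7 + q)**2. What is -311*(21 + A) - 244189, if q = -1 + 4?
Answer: -255696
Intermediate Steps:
q = 3
A = 16 (A = (-7 + 3)**2 = (-4)**2 = 16)
-311*(21 + A) - 244189 = -311*(21 + 16) - 244189 = -311*37 - 244189 = -11507 - 244189 = -255696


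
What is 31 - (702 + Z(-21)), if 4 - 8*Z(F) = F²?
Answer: -4931/8 ≈ -616.38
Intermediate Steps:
Z(F) = ½ - F²/8
31 - (702 + Z(-21)) = 31 - (702 + (½ - ⅛*(-21)²)) = 31 - (702 + (½ - ⅛*441)) = 31 - (702 + (½ - 441/8)) = 31 - (702 - 437/8) = 31 - 1*5179/8 = 31 - 5179/8 = -4931/8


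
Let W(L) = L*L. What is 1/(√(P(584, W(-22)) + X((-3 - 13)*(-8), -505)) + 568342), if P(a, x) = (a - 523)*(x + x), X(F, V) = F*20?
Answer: 284171/161506283678 - √15402/161506283678 ≈ 1.7587e-6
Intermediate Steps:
W(L) = L²
X(F, V) = 20*F
P(a, x) = 2*x*(-523 + a) (P(a, x) = (-523 + a)*(2*x) = 2*x*(-523 + a))
1/(√(P(584, W(-22)) + X((-3 - 13)*(-8), -505)) + 568342) = 1/(√(2*(-22)²*(-523 + 584) + 20*((-3 - 13)*(-8))) + 568342) = 1/(√(2*484*61 + 20*(-16*(-8))) + 568342) = 1/(√(59048 + 20*128) + 568342) = 1/(√(59048 + 2560) + 568342) = 1/(√61608 + 568342) = 1/(2*√15402 + 568342) = 1/(568342 + 2*√15402)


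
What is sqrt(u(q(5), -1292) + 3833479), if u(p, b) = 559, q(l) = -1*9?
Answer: sqrt(3834038) ≈ 1958.1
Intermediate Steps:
q(l) = -9
sqrt(u(q(5), -1292) + 3833479) = sqrt(559 + 3833479) = sqrt(3834038)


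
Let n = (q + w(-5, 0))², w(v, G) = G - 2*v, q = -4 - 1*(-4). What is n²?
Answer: 10000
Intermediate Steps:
q = 0 (q = -4 + 4 = 0)
n = 100 (n = (0 + (0 - 2*(-5)))² = (0 + (0 + 10))² = (0 + 10)² = 10² = 100)
n² = 100² = 10000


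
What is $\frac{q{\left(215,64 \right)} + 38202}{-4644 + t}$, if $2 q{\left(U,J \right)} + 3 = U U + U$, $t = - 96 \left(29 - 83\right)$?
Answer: $\frac{13649}{120} \approx 113.74$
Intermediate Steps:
$t = 5184$ ($t = \left(-96\right) \left(-54\right) = 5184$)
$q{\left(U,J \right)} = - \frac{3}{2} + \frac{U}{2} + \frac{U^{2}}{2}$ ($q{\left(U,J \right)} = - \frac{3}{2} + \frac{U U + U}{2} = - \frac{3}{2} + \frac{U^{2} + U}{2} = - \frac{3}{2} + \frac{U + U^{2}}{2} = - \frac{3}{2} + \left(\frac{U}{2} + \frac{U^{2}}{2}\right) = - \frac{3}{2} + \frac{U}{2} + \frac{U^{2}}{2}$)
$\frac{q{\left(215,64 \right)} + 38202}{-4644 + t} = \frac{\left(- \frac{3}{2} + \frac{1}{2} \cdot 215 + \frac{215^{2}}{2}\right) + 38202}{-4644 + 5184} = \frac{\left(- \frac{3}{2} + \frac{215}{2} + \frac{1}{2} \cdot 46225\right) + 38202}{540} = \left(\left(- \frac{3}{2} + \frac{215}{2} + \frac{46225}{2}\right) + 38202\right) \frac{1}{540} = \left(\frac{46437}{2} + 38202\right) \frac{1}{540} = \frac{122841}{2} \cdot \frac{1}{540} = \frac{13649}{120}$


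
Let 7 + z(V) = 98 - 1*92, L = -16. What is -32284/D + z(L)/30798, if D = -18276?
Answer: 82855363/46905354 ≈ 1.7664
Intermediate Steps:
z(V) = -1 (z(V) = -7 + (98 - 1*92) = -7 + (98 - 92) = -7 + 6 = -1)
-32284/D + z(L)/30798 = -32284/(-18276) - 1/30798 = -32284*(-1/18276) - 1*1/30798 = 8071/4569 - 1/30798 = 82855363/46905354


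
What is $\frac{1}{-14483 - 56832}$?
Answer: $- \frac{1}{71315} \approx -1.4022 \cdot 10^{-5}$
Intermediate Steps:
$\frac{1}{-14483 - 56832} = \frac{1}{-71315} = - \frac{1}{71315}$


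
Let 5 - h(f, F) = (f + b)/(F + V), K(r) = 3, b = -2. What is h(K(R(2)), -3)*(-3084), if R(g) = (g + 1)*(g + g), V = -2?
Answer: -80184/5 ≈ -16037.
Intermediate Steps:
R(g) = 2*g*(1 + g) (R(g) = (1 + g)*(2*g) = 2*g*(1 + g))
h(f, F) = 5 - (-2 + f)/(-2 + F) (h(f, F) = 5 - (f - 2)/(F - 2) = 5 - (-2 + f)/(-2 + F))
h(K(R(2)), -3)*(-3084) = ((-8 - 1*3 + 5*(-3))/(-2 - 3))*(-3084) = ((-8 - 3 - 15)/(-5))*(-3084) = -⅕*(-26)*(-3084) = (26/5)*(-3084) = -80184/5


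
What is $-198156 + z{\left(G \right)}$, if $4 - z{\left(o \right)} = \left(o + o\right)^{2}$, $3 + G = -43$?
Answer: $-206616$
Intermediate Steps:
$G = -46$ ($G = -3 - 43 = -46$)
$z{\left(o \right)} = 4 - 4 o^{2}$ ($z{\left(o \right)} = 4 - \left(o + o\right)^{2} = 4 - \left(2 o\right)^{2} = 4 - 4 o^{2}$)
$-198156 + z{\left(G \right)} = -198156 + \left(4 - 4 \left(-46\right)^{2}\right) = -198156 + \left(4 - 8464\right) = -198156 - 8460 = -206616$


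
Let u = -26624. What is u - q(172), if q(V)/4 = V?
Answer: -27312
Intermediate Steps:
q(V) = 4*V
u - q(172) = -26624 - 4*172 = -26624 - 1*688 = -26624 - 688 = -27312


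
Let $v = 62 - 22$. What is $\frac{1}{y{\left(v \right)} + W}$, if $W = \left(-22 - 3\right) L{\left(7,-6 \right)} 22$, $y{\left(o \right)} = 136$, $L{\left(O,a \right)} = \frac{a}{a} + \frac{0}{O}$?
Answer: $- \frac{1}{414} \approx -0.0024155$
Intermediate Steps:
$L{\left(O,a \right)} = 1$ ($L{\left(O,a \right)} = 1 + 0 = 1$)
$v = 40$
$W = -550$ ($W = \left(-22 - 3\right) 1 \cdot 22 = \left(-25\right) 1 \cdot 22 = \left(-25\right) 22 = -550$)
$\frac{1}{y{\left(v \right)} + W} = \frac{1}{136 - 550} = \frac{1}{-414} = - \frac{1}{414}$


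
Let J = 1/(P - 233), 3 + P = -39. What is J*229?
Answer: -229/275 ≈ -0.83273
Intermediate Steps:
P = -42 (P = -3 - 39 = -42)
J = -1/275 (J = 1/(-42 - 233) = 1/(-275) = -1/275 ≈ -0.0036364)
J*229 = -1/275*229 = -229/275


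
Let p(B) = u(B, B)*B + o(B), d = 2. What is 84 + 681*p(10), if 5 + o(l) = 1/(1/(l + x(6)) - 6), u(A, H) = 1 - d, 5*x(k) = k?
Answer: -3391497/331 ≈ -10246.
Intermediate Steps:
x(k) = k/5
u(A, H) = -1 (u(A, H) = 1 - 1*2 = 1 - 2 = -1)
o(l) = -5 + 1/(-6 + 1/(6/5 + l)) (o(l) = -5 + 1/(1/(l + (⅕)*6) - 6) = -5 + 1/(1/(l + 6/5) - 6) = -5 + 1/(1/(6/5 + l) - 6) = -5 + 1/(-6 + 1/(6/5 + l)))
p(B) = -B + (-161 - 155*B)/(31 + 30*B)
84 + 681*p(10) = 84 + 681*((-161 - 186*10 - 30*10²)/(31 + 30*10)) = 84 + 681*((-161 - 1860 - 30*100)/(31 + 300)) = 84 + 681*((-161 - 1860 - 3000)/331) = 84 + 681*((1/331)*(-5021)) = 84 + 681*(-5021/331) = 84 - 3419301/331 = -3391497/331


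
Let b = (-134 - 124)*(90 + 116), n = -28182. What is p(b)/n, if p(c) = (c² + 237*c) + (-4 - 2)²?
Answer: -66955092/671 ≈ -99784.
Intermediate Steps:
b = -53148 (b = -258*206 = -53148)
p(c) = 36 + c² + 237*c (p(c) = (c² + 237*c) + (-6)² = (c² + 237*c) + 36 = 36 + c² + 237*c)
p(b)/n = (36 + (-53148)² + 237*(-53148))/(-28182) = (36 + 2824709904 - 12596076)*(-1/28182) = 2812113864*(-1/28182) = -66955092/671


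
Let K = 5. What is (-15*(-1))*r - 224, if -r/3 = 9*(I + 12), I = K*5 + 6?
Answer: -17639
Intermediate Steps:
I = 31 (I = 5*5 + 6 = 25 + 6 = 31)
r = -1161 (r = -27*(31 + 12) = -27*43 = -3*387 = -1161)
(-15*(-1))*r - 224 = -15*(-1)*(-1161) - 224 = 15*(-1161) - 224 = -17415 - 224 = -17639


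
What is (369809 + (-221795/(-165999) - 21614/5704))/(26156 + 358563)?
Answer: 175077198400879/182137188389412 ≈ 0.96124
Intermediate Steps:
(369809 + (-221795/(-165999) - 21614/5704))/(26156 + 358563) = (369809 + (-221795*(-1/165999) - 21614*1/5704))/384719 = (369809 + (221795/165999 - 10807/2852))*(1/384719) = (369809 - 1161391853/473429148)*(1/384719) = (175077198400879/473429148)*(1/384719) = 175077198400879/182137188389412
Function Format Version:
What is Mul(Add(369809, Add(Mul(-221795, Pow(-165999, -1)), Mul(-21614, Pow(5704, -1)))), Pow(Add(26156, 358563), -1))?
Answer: Rational(175077198400879, 182137188389412) ≈ 0.96124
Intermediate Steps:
Mul(Add(369809, Add(Mul(-221795, Pow(-165999, -1)), Mul(-21614, Pow(5704, -1)))), Pow(Add(26156, 358563), -1)) = Mul(Add(369809, Add(Mul(-221795, Rational(-1, 165999)), Mul(-21614, Rational(1, 5704)))), Pow(384719, -1)) = Mul(Add(369809, Add(Rational(221795, 165999), Rational(-10807, 2852))), Rational(1, 384719)) = Mul(Add(369809, Rational(-1161391853, 473429148)), Rational(1, 384719)) = Mul(Rational(175077198400879, 473429148), Rational(1, 384719)) = Rational(175077198400879, 182137188389412)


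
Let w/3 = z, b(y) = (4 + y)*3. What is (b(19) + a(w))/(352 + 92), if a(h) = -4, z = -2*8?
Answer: 65/444 ≈ 0.14640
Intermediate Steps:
z = -16
b(y) = 12 + 3*y
w = -48 (w = 3*(-16) = -48)
(b(19) + a(w))/(352 + 92) = ((12 + 3*19) - 4)/(352 + 92) = ((12 + 57) - 4)/444 = (69 - 4)*(1/444) = 65*(1/444) = 65/444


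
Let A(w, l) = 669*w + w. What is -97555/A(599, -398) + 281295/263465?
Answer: 3487591771/4229456338 ≈ 0.82460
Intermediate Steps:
A(w, l) = 670*w
-97555/A(599, -398) + 281295/263465 = -97555/(670*599) + 281295/263465 = -97555/401330 + 281295*(1/263465) = -97555*1/401330 + 56259/52693 = -19511/80266 + 56259/52693 = 3487591771/4229456338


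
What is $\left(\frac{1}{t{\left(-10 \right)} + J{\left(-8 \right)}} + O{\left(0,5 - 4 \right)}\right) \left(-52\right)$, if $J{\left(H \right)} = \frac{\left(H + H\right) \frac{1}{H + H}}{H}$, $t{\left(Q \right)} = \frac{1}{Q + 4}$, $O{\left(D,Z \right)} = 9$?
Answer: $- \frac{2028}{7} \approx -289.71$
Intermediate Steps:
$t{\left(Q \right)} = \frac{1}{4 + Q}$
$J{\left(H \right)} = \frac{1}{H}$ ($J{\left(H \right)} = \frac{2 H \frac{1}{2 H}}{H} = 1 \frac{1}{H} = \frac{1}{H}$)
$\left(\frac{1}{t{\left(-10 \right)} + J{\left(-8 \right)}} + O{\left(0,5 - 4 \right)}\right) \left(-52\right) = \left(\frac{1}{\frac{1}{4 - 10} + \frac{1}{-8}} + 9\right) \left(-52\right) = \left(\frac{1}{\frac{1}{-6} - \frac{1}{8}} + 9\right) \left(-52\right) = \left(\frac{1}{- \frac{1}{6} - \frac{1}{8}} + 9\right) \left(-52\right) = \left(\frac{1}{- \frac{7}{24}} + 9\right) \left(-52\right) = \left(- \frac{24}{7} + 9\right) \left(-52\right) = \frac{39}{7} \left(-52\right) = - \frac{2028}{7}$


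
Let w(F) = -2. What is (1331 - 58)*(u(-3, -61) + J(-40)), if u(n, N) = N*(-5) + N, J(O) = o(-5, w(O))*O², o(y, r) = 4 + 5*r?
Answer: -11910188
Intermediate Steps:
J(O) = -6*O² (J(O) = (4 + 5*(-2))*O² = (4 - 10)*O² = -6*O²)
u(n, N) = -4*N (u(n, N) = -5*N + N = -4*N)
(1331 - 58)*(u(-3, -61) + J(-40)) = (1331 - 58)*(-4*(-61) - 6*(-40)²) = 1273*(244 - 6*1600) = 1273*(244 - 9600) = 1273*(-9356) = -11910188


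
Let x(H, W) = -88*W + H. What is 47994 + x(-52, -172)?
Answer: 63078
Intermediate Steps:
x(H, W) = H - 88*W
47994 + x(-52, -172) = 47994 + (-52 - 88*(-172)) = 47994 + (-52 + 15136) = 47994 + 15084 = 63078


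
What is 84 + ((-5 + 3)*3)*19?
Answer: -30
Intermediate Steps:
84 + ((-5 + 3)*3)*19 = 84 - 2*3*19 = 84 - 6*19 = 84 - 114 = -30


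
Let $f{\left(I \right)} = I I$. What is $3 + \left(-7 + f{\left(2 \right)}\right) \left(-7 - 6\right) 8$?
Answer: $315$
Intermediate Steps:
$f{\left(I \right)} = I^{2}$
$3 + \left(-7 + f{\left(2 \right)}\right) \left(-7 - 6\right) 8 = 3 + \left(-7 + 2^{2}\right) \left(-7 - 6\right) 8 = 3 + \left(-7 + 4\right) \left(-13\right) 8 = 3 + \left(-3\right) \left(-13\right) 8 = 3 + 39 \cdot 8 = 3 + 312 = 315$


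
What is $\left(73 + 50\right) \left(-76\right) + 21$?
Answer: $-9327$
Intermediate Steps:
$\left(73 + 50\right) \left(-76\right) + 21 = 123 \left(-76\right) + 21 = -9348 + 21 = -9327$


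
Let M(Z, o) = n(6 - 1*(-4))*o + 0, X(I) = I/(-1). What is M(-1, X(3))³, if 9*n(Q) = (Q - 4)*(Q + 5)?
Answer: -27000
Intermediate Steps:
X(I) = -I (X(I) = I*(-1) = -I)
n(Q) = (-4 + Q)*(5 + Q)/9 (n(Q) = ((Q - 4)*(Q + 5))/9 = ((-4 + Q)*(5 + Q))/9 = (-4 + Q)*(5 + Q)/9)
M(Z, o) = 10*o (M(Z, o) = (-20/9 + (6 - 1*(-4))/9 + (6 - 1*(-4))²/9)*o + 0 = (-20/9 + (6 + 4)/9 + (6 + 4)²/9)*o + 0 = (-20/9 + (⅑)*10 + (⅑)*10²)*o + 0 = (-20/9 + 10/9 + (⅑)*100)*o + 0 = (-20/9 + 10/9 + 100/9)*o + 0 = 10*o + 0 = 10*o)
M(-1, X(3))³ = (10*(-1*3))³ = (10*(-3))³ = (-30)³ = -27000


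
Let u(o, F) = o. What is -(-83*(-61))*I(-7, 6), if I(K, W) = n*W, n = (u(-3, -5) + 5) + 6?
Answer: -243024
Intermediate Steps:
n = 8 (n = (-3 + 5) + 6 = 2 + 6 = 8)
I(K, W) = 8*W
-(-83*(-61))*I(-7, 6) = -(-83*(-61))*8*6 = -5063*48 = -1*243024 = -243024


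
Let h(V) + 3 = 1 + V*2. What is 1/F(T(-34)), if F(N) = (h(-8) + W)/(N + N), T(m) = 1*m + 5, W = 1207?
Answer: -2/41 ≈ -0.048781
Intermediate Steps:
T(m) = 5 + m (T(m) = m + 5 = 5 + m)
h(V) = -2 + 2*V (h(V) = -3 + (1 + V*2) = -3 + (1 + 2*V) = -2 + 2*V)
F(N) = 1189/(2*N) (F(N) = ((-2 + 2*(-8)) + 1207)/(N + N) = ((-2 - 16) + 1207)/((2*N)) = (-18 + 1207)*(1/(2*N)) = 1189*(1/(2*N)) = 1189/(2*N))
1/F(T(-34)) = 1/(1189/(2*(5 - 34))) = 1/((1189/2)/(-29)) = 1/((1189/2)*(-1/29)) = 1/(-41/2) = -2/41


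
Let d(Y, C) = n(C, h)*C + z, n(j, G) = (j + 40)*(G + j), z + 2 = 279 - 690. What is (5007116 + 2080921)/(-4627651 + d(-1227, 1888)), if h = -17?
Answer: 7088037/6805931680 ≈ 0.0010414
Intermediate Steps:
z = -413 (z = -2 + (279 - 690) = -2 - 411 = -413)
n(j, G) = (40 + j)*(G + j)
d(Y, C) = -413 + C*(-680 + C**2 + 23*C) (d(Y, C) = (C**2 + 40*(-17) + 40*C - 17*C)*C - 413 = (C**2 - 680 + 40*C - 17*C)*C - 413 = (-680 + C**2 + 23*C)*C - 413 = C*(-680 + C**2 + 23*C) - 413 = -413 + C*(-680 + C**2 + 23*C))
(5007116 + 2080921)/(-4627651 + d(-1227, 1888)) = (5007116 + 2080921)/(-4627651 + (-413 + 1888*(-680 + 1888**2 + 23*1888))) = 7088037/(-4627651 + (-413 + 1888*(-680 + 3564544 + 43424))) = 7088037/(-4627651 + (-413 + 1888*3607288)) = 7088037/(-4627651 + (-413 + 6810559744)) = 7088037/(-4627651 + 6810559331) = 7088037/6805931680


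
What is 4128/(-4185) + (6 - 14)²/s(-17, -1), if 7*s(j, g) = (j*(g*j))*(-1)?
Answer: 227296/403155 ≈ 0.56379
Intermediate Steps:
s(j, g) = -g*j²/7 (s(j, g) = ((j*(g*j))*(-1))/7 = ((g*j²)*(-1))/7 = (-g*j²)/7 = -g*j²/7)
4128/(-4185) + (6 - 14)²/s(-17, -1) = 4128/(-4185) + (6 - 14)²/((-⅐*(-1)*(-17)²)) = 4128*(-1/4185) + (-8)²/((-⅐*(-1)*289)) = -1376/1395 + 64/(289/7) = -1376/1395 + 64*(7/289) = -1376/1395 + 448/289 = 227296/403155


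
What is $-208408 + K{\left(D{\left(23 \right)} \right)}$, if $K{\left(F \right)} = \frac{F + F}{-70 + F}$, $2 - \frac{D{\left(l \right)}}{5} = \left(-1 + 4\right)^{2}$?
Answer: $- \frac{625222}{3} \approx -2.0841 \cdot 10^{5}$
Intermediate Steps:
$D{\left(l \right)} = -35$ ($D{\left(l \right)} = 10 - 5 \left(-1 + 4\right)^{2} = 10 - 5 \cdot 3^{2} = 10 - 45 = -35$)
$K{\left(F \right)} = \frac{2 F}{-70 + F}$
$-208408 + K{\left(D{\left(23 \right)} \right)} = -208408 + 2 \left(-35\right) \frac{1}{-70 - 35} = -208408 + 2 \left(-35\right) \frac{1}{-105} = -208408 + 2 \left(-35\right) \left(- \frac{1}{105}\right) = -208408 + \frac{2}{3} = - \frac{625222}{3}$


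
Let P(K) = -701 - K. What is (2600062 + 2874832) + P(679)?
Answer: 5473514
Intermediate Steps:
(2600062 + 2874832) + P(679) = (2600062 + 2874832) + (-701 - 1*679) = 5474894 + (-701 - 679) = 5474894 - 1380 = 5473514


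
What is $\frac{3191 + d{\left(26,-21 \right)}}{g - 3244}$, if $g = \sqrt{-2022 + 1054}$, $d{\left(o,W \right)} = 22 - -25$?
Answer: $- \frac{1313009}{1315563} - \frac{17809 i \sqrt{2}}{2631126} \approx -0.99806 - 0.0095722 i$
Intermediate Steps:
$d{\left(o,W \right)} = 47$ ($d{\left(o,W \right)} = 22 + 25 = 47$)
$g = 22 i \sqrt{2}$ ($g = \sqrt{-968} = 22 i \sqrt{2} \approx 31.113 i$)
$\frac{3191 + d{\left(26,-21 \right)}}{g - 3244} = \frac{3191 + 47}{22 i \sqrt{2} - 3244} = \frac{3238}{-3244 + 22 i \sqrt{2}}$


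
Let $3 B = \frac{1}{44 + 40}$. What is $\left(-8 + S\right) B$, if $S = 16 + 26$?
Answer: $\frac{17}{126} \approx 0.13492$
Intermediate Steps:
$B = \frac{1}{252}$ ($B = \frac{1}{3 \left(44 + 40\right)} = \frac{1}{3 \cdot 84} = \frac{1}{3} \cdot \frac{1}{84} = \frac{1}{252} \approx 0.0039683$)
$S = 42$
$\left(-8 + S\right) B = \left(-8 + 42\right) \frac{1}{252} = 34 \cdot \frac{1}{252} = \frac{17}{126}$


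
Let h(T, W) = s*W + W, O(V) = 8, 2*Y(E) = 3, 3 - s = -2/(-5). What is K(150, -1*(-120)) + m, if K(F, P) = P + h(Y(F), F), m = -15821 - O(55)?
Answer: -15169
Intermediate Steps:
s = 13/5 (s = 3 - (-2)/(-5) = 3 - (-2)*(-1)/5 = 3 - 1*⅖ = 3 - ⅖ = 13/5 ≈ 2.6000)
Y(E) = 3/2 (Y(E) = (½)*3 = 3/2)
m = -15829 (m = -15821 - 1*8 = -15821 - 8 = -15829)
h(T, W) = 18*W/5 (h(T, W) = 13*W/5 + W = 18*W/5)
K(F, P) = P + 18*F/5
K(150, -1*(-120)) + m = (-1*(-120) + (18/5)*150) - 15829 = (120 + 540) - 15829 = 660 - 15829 = -15169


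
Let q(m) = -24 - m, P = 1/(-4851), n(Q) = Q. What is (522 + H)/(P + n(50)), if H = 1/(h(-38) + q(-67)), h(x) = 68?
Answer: 93693831/8974313 ≈ 10.440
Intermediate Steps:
P = -1/4851 ≈ -0.00020614
H = 1/111 (H = 1/(68 + (-24 - 1*(-67))) = 1/(68 + (-24 + 67)) = 1/(68 + 43) = 1/111 ≈ 0.0090090)
(522 + H)/(P + n(50)) = (522 + 1/111)/(-1/4851 + 50) = 57943/(111*(242549/4851)) = (57943/111)*(4851/242549) = 93693831/8974313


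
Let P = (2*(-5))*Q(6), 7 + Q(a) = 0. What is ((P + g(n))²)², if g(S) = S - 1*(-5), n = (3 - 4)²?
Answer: 33362176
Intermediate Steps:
Q(a) = -7 (Q(a) = -7 + 0 = -7)
n = 1 (n = (-1)² = 1)
g(S) = 5 + S (g(S) = S + 5 = 5 + S)
P = 70 (P = (2*(-5))*(-7) = -10*(-7) = 70)
((P + g(n))²)² = ((70 + (5 + 1))²)² = ((70 + 6)²)² = (76²)² = 5776² = 33362176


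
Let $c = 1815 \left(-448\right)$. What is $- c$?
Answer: $813120$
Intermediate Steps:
$c = -813120$
$- c = \left(-1\right) \left(-813120\right) = 813120$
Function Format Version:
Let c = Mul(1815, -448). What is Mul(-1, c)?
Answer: 813120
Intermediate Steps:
c = -813120
Mul(-1, c) = Mul(-1, -813120) = 813120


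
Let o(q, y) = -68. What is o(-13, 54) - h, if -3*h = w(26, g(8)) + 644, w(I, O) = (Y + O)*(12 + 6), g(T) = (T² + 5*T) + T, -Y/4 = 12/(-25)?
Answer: 62264/75 ≈ 830.19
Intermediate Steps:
Y = 48/25 (Y = -48/(-25) = -48*(-1)/25 = -4*(-12/25) = 48/25 ≈ 1.9200)
g(T) = T² + 6*T
w(I, O) = 864/25 + 18*O (w(I, O) = (48/25 + O)*(12 + 6) = (48/25 + O)*18 = 864/25 + 18*O)
h = -67364/75 (h = -((864/25 + 18*(8*(6 + 8))) + 644)/3 = -((864/25 + 18*(8*14)) + 644)/3 = -((864/25 + 18*112) + 644)/3 = -((864/25 + 2016) + 644)/3 = -(51264/25 + 644)/3 = -⅓*67364/25 = -67364/75 ≈ -898.19)
o(-13, 54) - h = -68 - 1*(-67364/75) = -68 + 67364/75 = 62264/75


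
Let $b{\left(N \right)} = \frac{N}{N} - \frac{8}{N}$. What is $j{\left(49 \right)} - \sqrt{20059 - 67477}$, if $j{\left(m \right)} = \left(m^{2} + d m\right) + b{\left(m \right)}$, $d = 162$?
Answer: $\frac{506652}{49} - i \sqrt{47418} \approx 10340.0 - 217.76 i$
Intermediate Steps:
$b{\left(N \right)} = 1 - \frac{8}{N}$
$j{\left(m \right)} = m^{2} + 162 m + \frac{-8 + m}{m}$ ($j{\left(m \right)} = \left(m^{2} + 162 m\right) + \frac{-8 + m}{m} = m^{2} + 162 m + \frac{-8 + m}{m}$)
$j{\left(49 \right)} - \sqrt{20059 - 67477} = \frac{-8 + 49 + 49^{2} \left(162 + 49\right)}{49} - \sqrt{20059 - 67477} = \frac{-8 + 49 + 2401 \cdot 211}{49} - \sqrt{-47418} = \frac{-8 + 49 + 506611}{49} - i \sqrt{47418} = \frac{1}{49} \cdot 506652 - i \sqrt{47418} = \frac{506652}{49} - i \sqrt{47418}$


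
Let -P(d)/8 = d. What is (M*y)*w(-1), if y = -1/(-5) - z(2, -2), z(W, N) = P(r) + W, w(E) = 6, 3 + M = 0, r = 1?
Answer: -558/5 ≈ -111.60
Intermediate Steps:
P(d) = -8*d
M = -3 (M = -3 + 0 = -3)
z(W, N) = -8 + W (z(W, N) = -8*1 + W = -8 + W)
y = 31/5 (y = -1/(-5) - (-8 + 2) = -1*(-⅕) - 1*(-6) = ⅕ + 6 = 31/5 ≈ 6.2000)
(M*y)*w(-1) = -3*31/5*6 = -93/5*6 = -558/5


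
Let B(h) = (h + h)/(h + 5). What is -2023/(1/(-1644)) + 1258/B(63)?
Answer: 209568928/63 ≈ 3.3265e+6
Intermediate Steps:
B(h) = 2*h/(5 + h) (B(h) = (2*h)/(5 + h) = 2*h/(5 + h))
-2023/(1/(-1644)) + 1258/B(63) = -2023/(1/(-1644)) + 1258/((2*63/(5 + 63))) = -2023/(-1/1644) + 1258/((2*63/68)) = -2023*(-1644) + 1258/((2*63*(1/68))) = 3325812 + 1258/(63/34) = 3325812 + 1258*(34/63) = 3325812 + 42772/63 = 209568928/63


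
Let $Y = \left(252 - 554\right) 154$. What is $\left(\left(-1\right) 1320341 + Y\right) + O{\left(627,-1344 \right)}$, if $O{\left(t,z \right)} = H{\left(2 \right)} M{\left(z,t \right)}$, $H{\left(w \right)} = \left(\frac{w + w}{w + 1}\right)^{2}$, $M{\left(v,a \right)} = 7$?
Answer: $- \frac{12301529}{9} \approx -1.3668 \cdot 10^{6}$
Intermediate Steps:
$H{\left(w \right)} = \frac{4 w^{2}}{\left(1 + w\right)^{2}}$ ($H{\left(w \right)} = \left(\frac{2 w}{1 + w}\right)^{2} = \frac{4 w^{2}}{\left(1 + w\right)^{2}}$)
$Y = -46508$ ($Y = \left(-302\right) 154 = -46508$)
$O{\left(t,z \right)} = \frac{112}{9}$ ($O{\left(t,z \right)} = \frac{4 \cdot 2^{2}}{\left(1 + 2\right)^{2}} \cdot 7 = 4 \cdot 4 \cdot \frac{1}{9} \cdot 7 = \frac{16}{9} \cdot 7 = \frac{112}{9}$)
$\left(\left(-1\right) 1320341 + Y\right) + O{\left(627,-1344 \right)} = \left(\left(-1\right) 1320341 - 46508\right) + \frac{112}{9} = \left(-1320341 - 46508\right) + \frac{112}{9} = -1366849 + \frac{112}{9} = - \frac{12301529}{9}$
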